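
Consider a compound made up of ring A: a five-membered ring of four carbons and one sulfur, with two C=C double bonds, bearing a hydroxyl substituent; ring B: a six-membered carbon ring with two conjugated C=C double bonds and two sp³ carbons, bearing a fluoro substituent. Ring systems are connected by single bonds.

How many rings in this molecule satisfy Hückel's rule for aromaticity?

1

Ring A is fully conjugated (every ring atom contributes a p orbital); 2 ring double bonds (4 π electrons) plus a heteroatom lone pair (2) give 6 π electrons. Since 6 = 4n+2 (n=1), ring A is aromatic (thiophene).
Ring B has two sp³ carbons, so it is not fully conjugated — not aromatic (1,3-cyclohexadiene).
Aromatic: A. Total: 1.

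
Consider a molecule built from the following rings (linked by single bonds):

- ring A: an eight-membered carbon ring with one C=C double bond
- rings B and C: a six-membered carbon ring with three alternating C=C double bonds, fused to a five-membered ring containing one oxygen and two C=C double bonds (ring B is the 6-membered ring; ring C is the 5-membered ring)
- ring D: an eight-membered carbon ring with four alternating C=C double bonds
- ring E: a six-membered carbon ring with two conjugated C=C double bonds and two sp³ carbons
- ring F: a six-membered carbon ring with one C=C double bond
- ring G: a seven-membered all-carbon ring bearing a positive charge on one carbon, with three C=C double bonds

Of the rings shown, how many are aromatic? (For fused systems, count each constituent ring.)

3

Ring A has six sp³ carbons, so it is not fully conjugated — not aromatic (cyclooctene).
Rings B and C form a fused bicyclic system (with one oxygen) with 9 sp² atoms and 10 π electrons from ring double bonds plus a heteroatom lone pair. 10 = 4(2)+2, so the system is aromatic and both rings count as aromatic (benzofuran).
Ring D has only sp² ring atoms; a planar conformation would have a fully conjugated π system of 8 electrons. But 8 = 4(2), which is 4n not 4n+2, so ring D is not aromatic (cyclooctatetraene) — cyclooctatetraene distorts into a non-planar tub to avoid antiaromaticity.
Ring E has two sp³ carbons, so it is not fully conjugated — not aromatic (1,3-cyclohexadiene).
Ring F has four sp³ carbons, so it is not fully conjugated — not aromatic (cyclohexene).
Ring G has a continuous p-orbital overlap around the ring; 3 ring double bonds (6 π electrons) plus the carbocation's empty p orbital (0, but keeps the ring conjugated) give 6 π electrons. That satisfies 4n+2 with n=1, so ring G is aromatic (tropylium cation).
Aromatic: B, C, G. Total: 3.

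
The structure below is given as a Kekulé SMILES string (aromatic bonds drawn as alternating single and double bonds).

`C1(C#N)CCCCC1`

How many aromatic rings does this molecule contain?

The SMILES encodes a six-membered saturated carbon ring.
The 6-membered ring has only sp³ atoms, so it is not fully conjugated — not aromatic (cyclohexane).

0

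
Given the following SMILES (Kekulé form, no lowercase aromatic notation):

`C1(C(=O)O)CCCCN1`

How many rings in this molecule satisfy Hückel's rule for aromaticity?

The SMILES encodes a six-membered saturated ring of five carbons and one N–H nitrogen.
The 6-membered ring with one N–H has only sp³ atoms, so it is not fully conjugated — not aromatic (piperidine).

0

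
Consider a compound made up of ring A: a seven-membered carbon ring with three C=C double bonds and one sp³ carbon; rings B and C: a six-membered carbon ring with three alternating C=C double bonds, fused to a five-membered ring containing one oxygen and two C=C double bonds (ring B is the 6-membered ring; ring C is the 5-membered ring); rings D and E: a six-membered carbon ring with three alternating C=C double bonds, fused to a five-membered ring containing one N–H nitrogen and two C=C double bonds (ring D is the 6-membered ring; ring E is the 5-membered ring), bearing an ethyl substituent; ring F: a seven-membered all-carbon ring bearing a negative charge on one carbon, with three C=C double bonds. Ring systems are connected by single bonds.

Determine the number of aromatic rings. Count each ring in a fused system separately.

Ring A has one sp³ carbon, so it is not fully conjugated — not aromatic (cycloheptatriene).
Rings B and C form a fused bicyclic system (with one oxygen) with 9 sp² atoms and 10 π electrons from ring double bonds plus a heteroatom lone pair. 10 = 4(2)+2, so the system is aromatic and both rings count as aromatic (benzofuran).
Rings D and E form a fused bicyclic system (with one N–H) with 9 sp² atoms and 10 π electrons from ring double bonds plus a heteroatom lone pair. 10 = 4(2)+2, so the system is aromatic and both rings count as aromatic (indole).
Ring F has only sp² ring atoms; a planar conformation would have a fully conjugated π system of 8 electrons. But 8 = 4(2), which is 4n not 4n+2, so ring F is not aromatic (cycloheptatrienyl anion).
Aromatic: B, C, D, E. Total: 4.

4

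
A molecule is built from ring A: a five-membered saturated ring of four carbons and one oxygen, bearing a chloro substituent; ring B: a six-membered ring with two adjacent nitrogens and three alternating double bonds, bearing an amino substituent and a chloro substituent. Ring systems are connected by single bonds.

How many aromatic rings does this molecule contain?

Ring A has only sp³ atoms, so it is not fully conjugated — not aromatic (tetrahydrofuran).
Ring B is planar and fully conjugated; 3 ring double bonds give 6 π electrons. That satisfies 4n+2 with n=1, so ring B is aromatic (pyridazine).
Aromatic: B. Total: 1.

1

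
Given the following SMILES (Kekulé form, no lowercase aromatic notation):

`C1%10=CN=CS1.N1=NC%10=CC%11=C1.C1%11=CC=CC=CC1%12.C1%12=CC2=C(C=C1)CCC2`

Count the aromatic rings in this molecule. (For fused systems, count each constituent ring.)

The SMILES encodes a five-membered ring with a sulfur at position 1 and a nitrogen at position 3 (in a C=N bond), with two double bonds; a six-membered ring with two adjacent nitrogens and three alternating double bonds; a seven-membered carbon ring with three C=C double bonds and one sp³ carbon; a six-membered carbon ring with three alternating C=C double bonds, fused to a saturated five-membered carbon ring.
The 5-membered ring with one sulfur and one =N– is fully conjugated (every ring atom contributes a p orbital); 2 ring double bonds (4 π electrons) plus a heteroatom lone pair (2) give 6 π electrons. Since 6 = 4n+2 (n=1), it is aromatic (thiazole).
The 6-membered ring with two nitrogens (1,2) has a continuous p-orbital overlap around the ring; 3 ring double bonds give 6 π electrons. That satisfies 4n+2 with n=1, so it is aromatic (pyridazine).
The 7-membered ring has one sp³ carbon, so it is not fully conjugated — not aromatic (cycloheptatriene).
The 6-membered ring has a continuous p-orbital overlap around the ring; 3 ring double bonds give 6 π electrons. That satisfies 4n+2 with n=1, so it is aromatic (benzene ring).
The 5-membered ring has three sp³ carbons, so it is not fully conjugated — not aromatic (cyclopentane ring).
3 of the 5 rings are aromatic. Total: 3.

3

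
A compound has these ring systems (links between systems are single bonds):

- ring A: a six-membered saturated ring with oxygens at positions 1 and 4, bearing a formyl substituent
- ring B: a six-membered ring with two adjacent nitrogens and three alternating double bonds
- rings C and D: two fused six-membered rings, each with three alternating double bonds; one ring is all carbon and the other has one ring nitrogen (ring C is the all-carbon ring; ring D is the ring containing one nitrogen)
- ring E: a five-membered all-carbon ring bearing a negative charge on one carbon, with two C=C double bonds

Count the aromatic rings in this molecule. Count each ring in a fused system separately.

4

Ring A has only sp³ atoms, so it is not fully conjugated — not aromatic (1,4-dioxane).
Ring B has a continuous p-orbital overlap around the ring; 3 ring double bonds give 6 π electrons. That satisfies 4n+2 with n=1, so ring B is aromatic (pyridazine).
Rings C and D form a fused bicyclic system (with one nitrogen) with 10 sp² atoms and 10 π electrons from ring double bonds. 10 = 4(2)+2, so the system is aromatic and both rings count as aromatic (quinoline).
Ring E is planar and fully conjugated; 2 ring double bonds (4 π electrons) plus the carbanion lone pair (2) give 6 π electrons. That satisfies 4n+2 with n=1, so ring E is aromatic (cyclopentadienyl anion).
Aromatic: B, C, D, E. Total: 4.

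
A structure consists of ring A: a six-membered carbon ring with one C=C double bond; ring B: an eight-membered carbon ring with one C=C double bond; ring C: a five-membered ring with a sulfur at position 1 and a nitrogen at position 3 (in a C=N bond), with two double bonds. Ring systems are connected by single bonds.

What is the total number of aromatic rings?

1

Ring A has four sp³ carbons, so it is not fully conjugated — not aromatic (cyclohexene).
Ring B has six sp³ carbons, so it is not fully conjugated — not aromatic (cyclooctene).
Ring C has a continuous p-orbital overlap around the ring; 2 ring double bonds (4 π electrons) plus a heteroatom lone pair (2) give 6 π electrons. That satisfies 4n+2 with n=1, so ring C is aromatic (thiazole).
Aromatic: C. Total: 1.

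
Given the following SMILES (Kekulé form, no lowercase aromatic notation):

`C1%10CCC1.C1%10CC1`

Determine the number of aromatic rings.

0

The SMILES encodes a four-membered saturated carbon ring; a three-membered saturated carbon ring.
The 4-membered ring has only sp³ atoms, so it is not fully conjugated — not aromatic (cyclobutane).
The 3-membered ring has only sp³ atoms, so it is not fully conjugated — not aromatic (cyclopropane).
None of the rings are aromatic. Total: 0.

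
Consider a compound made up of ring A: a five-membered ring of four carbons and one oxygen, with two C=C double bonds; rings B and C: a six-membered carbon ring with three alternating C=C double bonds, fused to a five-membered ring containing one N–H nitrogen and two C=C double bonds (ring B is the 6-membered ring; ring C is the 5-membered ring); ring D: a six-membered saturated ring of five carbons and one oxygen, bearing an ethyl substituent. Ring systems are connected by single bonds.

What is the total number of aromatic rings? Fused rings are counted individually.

3

Ring A is planar and fully conjugated; 2 ring double bonds (4 π electrons) plus a heteroatom lone pair (2) give 6 π electrons. That satisfies 4n+2 with n=1, so ring A is aromatic (furan).
Rings B and C form a fused bicyclic system (with one N–H) with 9 sp² atoms and 10 π electrons from ring double bonds plus a heteroatom lone pair. 10 = 4(2)+2, so the system is aromatic and both rings count as aromatic (indole).
Ring D has only sp³ atoms, so it is not fully conjugated — not aromatic (tetrahydropyran).
Aromatic: A, B, C. Total: 3.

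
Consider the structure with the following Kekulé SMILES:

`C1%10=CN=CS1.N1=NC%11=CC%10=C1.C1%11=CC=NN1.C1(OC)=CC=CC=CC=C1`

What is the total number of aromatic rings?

The SMILES encodes a five-membered ring with a sulfur at position 1 and a nitrogen at position 3 (in a C=N bond), with two double bonds; a six-membered ring with two adjacent nitrogens and three alternating double bonds; a five-membered ring with two adjacent nitrogens (one bearing H, one in a double bond) and two double bonds; an eight-membered carbon ring with four alternating C=C double bonds.
The 5-membered ring with one sulfur and one =N– is fully conjugated (every ring atom contributes a p orbital); 2 ring double bonds (4 π electrons) plus a heteroatom lone pair (2) give 6 π electrons. That satisfies 4n+2 with n=1, so it is aromatic (thiazole).
The 6-membered ring with two nitrogens (1,2) is fully conjugated (every ring atom contributes a p orbital); 3 ring double bonds give 6 π electrons. That satisfies 4n+2 with n=1, so it is aromatic (pyridazine).
The 5-membered ring with two adjacent nitrogens (one N–H, one =N–) is planar and fully conjugated; 2 ring double bonds (4 π electrons) plus a heteroatom lone pair (2) give 6 π electrons. Since 6 = 4n+2 (n=1), it is aromatic (pyrazole).
The 8-membered ring has only sp² ring atoms; a planar conformation would have a fully conjugated π system of 8 electrons. But 8 = 4(2), which is 4n not 4n+2, so it is not aromatic (cyclooctatetraene) — cyclooctatetraene distorts into a non-planar tub to avoid antiaromaticity.
3 of the 4 rings are aromatic. Total: 3.

3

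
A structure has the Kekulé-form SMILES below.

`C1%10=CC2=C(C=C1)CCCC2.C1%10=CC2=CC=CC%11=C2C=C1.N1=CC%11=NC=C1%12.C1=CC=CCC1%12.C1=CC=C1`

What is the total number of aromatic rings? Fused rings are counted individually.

The SMILES encodes a six-membered carbon ring with three alternating C=C double bonds, fused to a saturated six-membered carbon ring; two fused six-membered carbon rings, each with three alternating C=C double bonds; a six-membered ring with nitrogens at positions 1 and 4 and three alternating double bonds; a six-membered carbon ring with two conjugated C=C double bonds and two sp³ carbons; a four-membered carbon ring with two alternating C=C double bonds.
The 6-membered ring has a continuous p-orbital overlap around the ring; 3 ring double bonds give 6 π electrons. That satisfies 4n+2 with n=1, so it is aromatic (benzene ring).
The second 6-membered ring has four sp³ carbons, so it is not fully conjugated — not aromatic (cyclohexane ring).
The fused 6/6-membered bicyclic is a single π system with 10 sp² atoms and 10 π electrons from ring double bonds. 10 = 4(2)+2, so the system is aromatic and both rings count as aromatic (naphthalene).
The 6-membered ring with two nitrogens (1,4) has a continuous p-orbital overlap around the ring; 3 ring double bonds give 6 π electrons. That satisfies 4n+2 with n=1, so it is aromatic (pyrazine).
The third 6-membered ring has two sp³ carbons, so it is not fully conjugated — not aromatic (1,3-cyclohexadiene).
The 4-membered ring has only sp² ring atoms; a planar conformation would have a fully conjugated π system of 4 electrons. But 4 = 4(1), which is 4n not 4n+2, so it is not aromatic (cyclobutadiene) — cyclobutadiene is antiaromatic and distorts to a rectangle.
4 of the 7 rings are aromatic. Total: 4.

4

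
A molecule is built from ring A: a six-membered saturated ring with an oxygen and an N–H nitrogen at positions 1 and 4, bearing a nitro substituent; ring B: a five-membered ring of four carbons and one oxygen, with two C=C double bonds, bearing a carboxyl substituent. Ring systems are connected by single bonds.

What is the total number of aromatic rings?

1

Ring A has only sp³ atoms, so it is not fully conjugated — not aromatic (morpholine).
Ring B has a continuous p-orbital overlap around the ring; 2 ring double bonds (4 π electrons) plus a heteroatom lone pair (2) give 6 π electrons. 6 = 4(1)+2, so ring B is aromatic (furan).
Aromatic: B. Total: 1.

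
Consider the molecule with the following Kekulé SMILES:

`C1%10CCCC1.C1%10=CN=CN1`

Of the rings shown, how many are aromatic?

The SMILES encodes a five-membered saturated carbon ring; a five-membered ring with nitrogens at positions 1 and 3 (one bearing H, one in a C=N bond) and two double bonds.
The 5-membered ring has only sp³ atoms, so it is not fully conjugated — not aromatic (cyclopentane).
The 5-membered ring with two nitrogens (one N–H, one =N–) is fully conjugated (every ring atom contributes a p orbital); 2 ring double bonds (4 π electrons) plus a heteroatom lone pair (2) give 6 π electrons. Since 6 = 4n+2 (n=1), it is aromatic (imidazole).
1 of the 2 rings is aromatic. Total: 1.

1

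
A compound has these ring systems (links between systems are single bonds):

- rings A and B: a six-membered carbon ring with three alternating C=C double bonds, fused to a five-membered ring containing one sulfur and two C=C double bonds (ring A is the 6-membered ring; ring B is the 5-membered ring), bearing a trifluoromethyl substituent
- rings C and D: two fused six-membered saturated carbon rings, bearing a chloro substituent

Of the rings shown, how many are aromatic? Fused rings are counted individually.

2

Rings A and B form a fused bicyclic system (with one sulfur) with 9 sp² atoms and 10 π electrons from ring double bonds plus a heteroatom lone pair. 10 = 4(2)+2, so the system is aromatic and both rings count as aromatic (benzothiophene).
Ring C has only sp³ atoms, so it is not fully conjugated — not aromatic (cyclohexane ring).
Ring D has only sp³ atoms, so it is not fully conjugated — not aromatic (cyclohexane ring).
Aromatic: A, B. Total: 2.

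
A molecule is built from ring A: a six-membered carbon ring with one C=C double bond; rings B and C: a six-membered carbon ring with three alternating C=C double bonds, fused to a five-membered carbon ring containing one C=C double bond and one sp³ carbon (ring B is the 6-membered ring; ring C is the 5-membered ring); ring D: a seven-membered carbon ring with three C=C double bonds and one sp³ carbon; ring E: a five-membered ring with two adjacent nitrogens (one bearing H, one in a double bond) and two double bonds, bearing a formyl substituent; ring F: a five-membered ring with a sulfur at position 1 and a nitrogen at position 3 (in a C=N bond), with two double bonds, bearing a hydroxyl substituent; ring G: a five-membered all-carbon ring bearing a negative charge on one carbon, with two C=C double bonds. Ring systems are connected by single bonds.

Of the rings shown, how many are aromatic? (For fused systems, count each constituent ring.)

4

Ring A has four sp³ carbons, so it is not fully conjugated — not aromatic (cyclohexene).
Ring B has a continuous p-orbital overlap around the ring; 3 ring double bonds give 6 π electrons. Since 6 = 4n+2 (n=1), ring B is aromatic (benzene ring).
Ring C has one sp³ carbon, so it is not fully conjugated — not aromatic (cyclopentene ring).
Ring D has one sp³ carbon, so it is not fully conjugated — not aromatic (cycloheptatriene).
Ring E is fully conjugated (every ring atom contributes a p orbital); 2 ring double bonds (4 π electrons) plus a heteroatom lone pair (2) give 6 π electrons. Since 6 = 4n+2 (n=1), ring E is aromatic (pyrazole).
Ring F is fully conjugated (every ring atom contributes a p orbital); 2 ring double bonds (4 π electrons) plus a heteroatom lone pair (2) give 6 π electrons. 6 = 4(1)+2, so ring F is aromatic (thiazole).
Ring G is fully conjugated (every ring atom contributes a p orbital); 2 ring double bonds (4 π electrons) plus the carbanion lone pair (2) give 6 π electrons. Since 6 = 4n+2 (n=1), ring G is aromatic (cyclopentadienyl anion).
Aromatic: B, E, F, G. Total: 4.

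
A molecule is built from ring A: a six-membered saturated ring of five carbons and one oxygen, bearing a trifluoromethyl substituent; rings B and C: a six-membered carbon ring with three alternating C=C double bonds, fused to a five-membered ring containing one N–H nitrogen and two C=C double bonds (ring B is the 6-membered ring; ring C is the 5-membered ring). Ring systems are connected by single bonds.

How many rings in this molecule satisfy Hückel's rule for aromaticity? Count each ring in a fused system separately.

2

Ring A has only sp³ atoms, so it is not fully conjugated — not aromatic (tetrahydropyran).
Rings B and C form a fused bicyclic system (with one N–H) with 9 sp² atoms and 10 π electrons from ring double bonds plus a heteroatom lone pair. 10 = 4(2)+2, so the system is aromatic and both rings count as aromatic (indole).
Aromatic: B, C. Total: 2.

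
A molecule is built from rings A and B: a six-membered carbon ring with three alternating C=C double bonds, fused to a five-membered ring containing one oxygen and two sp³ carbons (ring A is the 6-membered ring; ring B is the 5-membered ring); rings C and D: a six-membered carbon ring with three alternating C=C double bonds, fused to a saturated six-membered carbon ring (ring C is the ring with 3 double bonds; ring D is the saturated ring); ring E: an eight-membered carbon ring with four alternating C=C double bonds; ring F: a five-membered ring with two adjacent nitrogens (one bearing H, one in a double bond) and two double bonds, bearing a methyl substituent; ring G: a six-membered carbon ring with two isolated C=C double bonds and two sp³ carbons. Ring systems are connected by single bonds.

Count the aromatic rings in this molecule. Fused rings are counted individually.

Ring A is fully conjugated (every ring atom contributes a p orbital); 3 ring double bonds give 6 π electrons. 6 = 4(1)+2, so ring A is aromatic (benzene ring).
Ring B has two sp³ carbons, so it is not fully conjugated — not aromatic (oxolane ring).
Ring C is fully conjugated (every ring atom contributes a p orbital); 3 ring double bonds give 6 π electrons. Since 6 = 4n+2 (n=1), ring C is aromatic (benzene ring).
Ring D has four sp³ carbons, so it is not fully conjugated — not aromatic (cyclohexane ring).
Ring E has only sp² ring atoms; a planar conformation would have a fully conjugated π system of 8 electrons. But 8 = 4(2), which is 4n not 4n+2, so ring E is not aromatic (cyclooctatetraene) — cyclooctatetraene distorts into a non-planar tub to avoid antiaromaticity.
Ring F is fully conjugated (every ring atom contributes a p orbital); 2 ring double bonds (4 π electrons) plus a heteroatom lone pair (2) give 6 π electrons. That satisfies 4n+2 with n=1, so ring F is aromatic (pyrazole).
Ring G has two sp³ carbons, so it is not fully conjugated — not aromatic (1,4-cyclohexadiene).
Aromatic: A, C, F. Total: 3.

3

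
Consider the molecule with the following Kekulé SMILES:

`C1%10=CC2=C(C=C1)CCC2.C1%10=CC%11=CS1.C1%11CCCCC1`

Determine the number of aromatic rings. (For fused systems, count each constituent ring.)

The SMILES encodes a six-membered carbon ring with three alternating C=C double bonds, fused to a saturated five-membered carbon ring; a five-membered ring of four carbons and one sulfur, with two C=C double bonds; a six-membered saturated carbon ring.
The 6-membered ring has a continuous p-orbital overlap around the ring; 3 ring double bonds give 6 π electrons. Since 6 = 4n+2 (n=1), it is aromatic (benzene ring).
The 5-membered ring has three sp³ carbons, so it is not fully conjugated — not aromatic (cyclopentane ring).
The 5-membered ring with one sulfur is fully conjugated (every ring atom contributes a p orbital); 2 ring double bonds (4 π electrons) plus a heteroatom lone pair (2) give 6 π electrons. Since 6 = 4n+2 (n=1), it is aromatic (thiophene).
The second 6-membered ring has only sp³ atoms, so it is not fully conjugated — not aromatic (cyclohexane).
2 of the 4 rings are aromatic. Total: 2.

2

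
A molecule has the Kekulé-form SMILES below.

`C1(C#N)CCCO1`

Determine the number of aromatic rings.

0

The SMILES encodes a five-membered saturated ring of four carbons and one oxygen.
The 5-membered ring with one oxygen has only sp³ atoms, so it is not fully conjugated — not aromatic (tetrahydrofuran).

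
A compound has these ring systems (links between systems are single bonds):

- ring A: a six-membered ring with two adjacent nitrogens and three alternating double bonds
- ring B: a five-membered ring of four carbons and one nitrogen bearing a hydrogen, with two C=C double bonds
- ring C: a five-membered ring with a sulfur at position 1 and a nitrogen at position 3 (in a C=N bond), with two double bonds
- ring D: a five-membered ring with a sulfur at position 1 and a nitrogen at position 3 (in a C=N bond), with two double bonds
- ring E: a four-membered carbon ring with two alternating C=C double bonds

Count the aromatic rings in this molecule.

Ring A is fully conjugated (every ring atom contributes a p orbital); 3 ring double bonds give 6 π electrons. Since 6 = 4n+2 (n=1), ring A is aromatic (pyridazine).
Ring B is fully conjugated (every ring atom contributes a p orbital); 2 ring double bonds (4 π electrons) plus a heteroatom lone pair (2) give 6 π electrons. 6 = 4(1)+2, so ring B is aromatic (pyrrole).
Ring C is fully conjugated (every ring atom contributes a p orbital); 2 ring double bonds (4 π electrons) plus a heteroatom lone pair (2) give 6 π electrons. That satisfies 4n+2 with n=1, so ring C is aromatic (thiazole).
Ring D is planar and fully conjugated; 2 ring double bonds (4 π electrons) plus a heteroatom lone pair (2) give 6 π electrons. 6 = 4(1)+2, so ring D is aromatic (thiazole).
Ring E has only sp² ring atoms; a planar conformation would have a fully conjugated π system of 4 electrons. But 4 = 4(1), which is 4n not 4n+2, so ring E is not aromatic (cyclobutadiene) — cyclobutadiene is antiaromatic and distorts to a rectangle.
Aromatic: A, B, C, D. Total: 4.

4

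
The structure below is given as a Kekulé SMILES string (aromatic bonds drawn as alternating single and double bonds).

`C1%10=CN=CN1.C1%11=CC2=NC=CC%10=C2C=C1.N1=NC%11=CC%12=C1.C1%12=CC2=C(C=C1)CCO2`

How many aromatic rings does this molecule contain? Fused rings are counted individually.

The SMILES encodes a five-membered ring with nitrogens at positions 1 and 3 (one bearing H, one in a C=N bond) and two double bonds; two fused six-membered rings, each with three alternating double bonds; one ring is all carbon and the other has one ring nitrogen; a six-membered ring with two adjacent nitrogens and three alternating double bonds; a six-membered carbon ring with three alternating C=C double bonds, fused to a five-membered ring containing one oxygen and two sp³ carbons.
The 5-membered ring with two nitrogens (one N–H, one =N–) is fully conjugated (every ring atom contributes a p orbital); 2 ring double bonds (4 π electrons) plus a heteroatom lone pair (2) give 6 π electrons. 6 = 4(1)+2, so it is aromatic (imidazole).
The fused 6/6-membered bicyclic (with one nitrogen) is a single π system with 10 sp² atoms and 10 π electrons from ring double bonds. 10 = 4(2)+2, so the system is aromatic and both rings count as aromatic (quinoline).
The 6-membered ring with two nitrogens (1,2) is fully conjugated (every ring atom contributes a p orbital); 3 ring double bonds give 6 π electrons. 6 = 4(1)+2, so it is aromatic (pyridazine).
The 6-membered ring is planar and fully conjugated; 3 ring double bonds give 6 π electrons. 6 = 4(1)+2, so it is aromatic (benzene ring).
The 5-membered ring with one oxygen has two sp³ carbons, so it is not fully conjugated — not aromatic (oxolane ring).
5 of the 6 rings are aromatic. Total: 5.

5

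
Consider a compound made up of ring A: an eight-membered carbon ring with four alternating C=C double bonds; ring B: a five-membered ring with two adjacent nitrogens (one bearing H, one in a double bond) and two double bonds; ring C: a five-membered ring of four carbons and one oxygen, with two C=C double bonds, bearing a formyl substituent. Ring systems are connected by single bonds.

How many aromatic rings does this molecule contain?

2

Ring A has only sp² ring atoms; a planar conformation would have a fully conjugated π system of 8 electrons. But 8 = 4(2), which is 4n not 4n+2, so ring A is not aromatic (cyclooctatetraene) — cyclooctatetraene distorts into a non-planar tub to avoid antiaromaticity.
Ring B is fully conjugated (every ring atom contributes a p orbital); 2 ring double bonds (4 π electrons) plus a heteroatom lone pair (2) give 6 π electrons. 6 = 4(1)+2, so ring B is aromatic (pyrazole).
Ring C is fully conjugated (every ring atom contributes a p orbital); 2 ring double bonds (4 π electrons) plus a heteroatom lone pair (2) give 6 π electrons. Since 6 = 4n+2 (n=1), ring C is aromatic (furan).
Aromatic: B, C. Total: 2.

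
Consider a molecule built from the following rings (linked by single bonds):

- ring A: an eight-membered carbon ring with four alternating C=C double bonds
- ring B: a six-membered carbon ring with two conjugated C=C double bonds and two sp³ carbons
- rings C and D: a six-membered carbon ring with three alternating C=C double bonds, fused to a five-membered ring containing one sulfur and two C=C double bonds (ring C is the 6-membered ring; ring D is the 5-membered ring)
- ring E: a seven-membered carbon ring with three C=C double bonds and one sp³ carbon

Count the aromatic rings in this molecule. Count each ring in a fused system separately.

2

Ring A has only sp² ring atoms; a planar conformation would have a fully conjugated π system of 8 electrons. But 8 = 4(2), which is 4n not 4n+2, so ring A is not aromatic (cyclooctatetraene) — cyclooctatetraene distorts into a non-planar tub to avoid antiaromaticity.
Ring B has two sp³ carbons, so it is not fully conjugated — not aromatic (1,3-cyclohexadiene).
Rings C and D form a fused bicyclic system (with one sulfur) with 9 sp² atoms and 10 π electrons from ring double bonds plus a heteroatom lone pair. 10 = 4(2)+2, so the system is aromatic and both rings count as aromatic (benzothiophene).
Ring E has one sp³ carbon, so it is not fully conjugated — not aromatic (cycloheptatriene).
Aromatic: C, D. Total: 2.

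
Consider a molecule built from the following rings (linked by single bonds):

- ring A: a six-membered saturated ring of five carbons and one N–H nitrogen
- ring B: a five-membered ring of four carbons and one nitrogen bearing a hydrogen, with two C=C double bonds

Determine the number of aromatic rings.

1

Ring A has only sp³ atoms, so it is not fully conjugated — not aromatic (piperidine).
Ring B is fully conjugated (every ring atom contributes a p orbital); 2 ring double bonds (4 π electrons) plus a heteroatom lone pair (2) give 6 π electrons. That satisfies 4n+2 with n=1, so ring B is aromatic (pyrrole).
Aromatic: B. Total: 1.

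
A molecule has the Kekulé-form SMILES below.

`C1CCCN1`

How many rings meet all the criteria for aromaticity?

The SMILES encodes a five-membered saturated ring of four carbons and one N–H nitrogen.
The 5-membered ring with one N–H has only sp³ atoms, so it is not fully conjugated — not aromatic (pyrrolidine).

0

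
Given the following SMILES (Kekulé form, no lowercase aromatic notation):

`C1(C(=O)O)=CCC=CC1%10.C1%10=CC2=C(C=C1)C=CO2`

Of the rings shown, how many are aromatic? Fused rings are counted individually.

The SMILES encodes a six-membered carbon ring with two isolated C=C double bonds and two sp³ carbons; a six-membered carbon ring with three alternating C=C double bonds, fused to a five-membered ring containing one oxygen and two C=C double bonds.
The 6-membered ring has two sp³ carbons, so it is not fully conjugated — not aromatic (1,4-cyclohexadiene).
The fused 6/5-membered bicyclic (with one oxygen) is a single π system with 9 sp² atoms and 10 π electrons from ring double bonds plus a heteroatom lone pair. 10 = 4(2)+2, so the system is aromatic and both rings count as aromatic (benzofuran).
2 of the 3 rings are aromatic. Total: 2.

2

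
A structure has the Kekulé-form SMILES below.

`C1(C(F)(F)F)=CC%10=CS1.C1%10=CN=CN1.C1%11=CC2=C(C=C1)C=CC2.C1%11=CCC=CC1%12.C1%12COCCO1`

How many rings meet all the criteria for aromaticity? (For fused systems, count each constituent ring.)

The SMILES encodes a five-membered ring of four carbons and one sulfur, with two C=C double bonds; a five-membered ring with nitrogens at positions 1 and 3 (one bearing H, one in a C=N bond) and two double bonds; a six-membered carbon ring with three alternating C=C double bonds, fused to a five-membered carbon ring containing one C=C double bond and one sp³ carbon; a six-membered carbon ring with two isolated C=C double bonds and two sp³ carbons; a six-membered saturated ring with oxygens at positions 1 and 4.
The 5-membered ring with one sulfur is fully conjugated (every ring atom contributes a p orbital); 2 ring double bonds (4 π electrons) plus a heteroatom lone pair (2) give 6 π electrons. That satisfies 4n+2 with n=1, so it is aromatic (thiophene).
The 5-membered ring with two nitrogens (one N–H, one =N–) has a continuous p-orbital overlap around the ring; 2 ring double bonds (4 π electrons) plus a heteroatom lone pair (2) give 6 π electrons. That satisfies 4n+2 with n=1, so it is aromatic (imidazole).
The 6-membered ring is planar and fully conjugated; 3 ring double bonds give 6 π electrons. 6 = 4(1)+2, so it is aromatic (benzene ring).
The 5-membered ring has one sp³ carbon, so it is not fully conjugated — not aromatic (cyclopentene ring).
The second 6-membered ring has two sp³ carbons, so it is not fully conjugated — not aromatic (1,4-cyclohexadiene).
The 6-membered ring with two oxygens (1,4) has only sp³ atoms, so it is not fully conjugated — not aromatic (1,4-dioxane).
3 of the 6 rings are aromatic. Total: 3.

3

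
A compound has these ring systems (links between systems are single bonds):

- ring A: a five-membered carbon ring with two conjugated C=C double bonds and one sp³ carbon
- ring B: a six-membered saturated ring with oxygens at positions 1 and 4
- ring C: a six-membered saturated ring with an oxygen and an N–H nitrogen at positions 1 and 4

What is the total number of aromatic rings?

0

Ring A has one sp³ carbon, so it is not fully conjugated — not aromatic (cyclopentadiene).
Ring B has only sp³ atoms, so it is not fully conjugated — not aromatic (1,4-dioxane).
Ring C has only sp³ atoms, so it is not fully conjugated — not aromatic (morpholine).
No ring is aromatic. Total: 0.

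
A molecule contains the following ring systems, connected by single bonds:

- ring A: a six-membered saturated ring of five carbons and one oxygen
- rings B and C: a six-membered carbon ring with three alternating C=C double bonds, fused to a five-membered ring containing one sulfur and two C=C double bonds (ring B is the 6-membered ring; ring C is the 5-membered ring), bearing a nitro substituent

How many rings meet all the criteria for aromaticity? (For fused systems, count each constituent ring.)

2

Ring A has only sp³ atoms, so it is not fully conjugated — not aromatic (tetrahydropyran).
Rings B and C form a fused bicyclic system (with one sulfur) with 9 sp² atoms and 10 π electrons from ring double bonds plus a heteroatom lone pair. 10 = 4(2)+2, so the system is aromatic and both rings count as aromatic (benzothiophene).
Aromatic: B, C. Total: 2.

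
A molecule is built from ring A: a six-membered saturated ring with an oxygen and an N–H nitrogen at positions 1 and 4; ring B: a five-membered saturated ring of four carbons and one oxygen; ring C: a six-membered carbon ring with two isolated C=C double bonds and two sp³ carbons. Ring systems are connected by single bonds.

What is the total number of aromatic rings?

0

Ring A has only sp³ atoms, so it is not fully conjugated — not aromatic (morpholine).
Ring B has only sp³ atoms, so it is not fully conjugated — not aromatic (tetrahydrofuran).
Ring C has two sp³ carbons, so it is not fully conjugated — not aromatic (1,4-cyclohexadiene).
No ring is aromatic. Total: 0.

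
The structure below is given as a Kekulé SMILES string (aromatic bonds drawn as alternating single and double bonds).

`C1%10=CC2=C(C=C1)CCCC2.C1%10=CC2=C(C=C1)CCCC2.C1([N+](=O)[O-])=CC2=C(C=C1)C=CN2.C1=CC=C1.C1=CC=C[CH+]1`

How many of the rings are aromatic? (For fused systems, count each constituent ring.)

The SMILES encodes a six-membered carbon ring with three alternating C=C double bonds, fused to a saturated six-membered carbon ring; a six-membered carbon ring with three alternating C=C double bonds, fused to a saturated six-membered carbon ring; a six-membered carbon ring with three alternating C=C double bonds, fused to a five-membered ring containing one N–H nitrogen and two C=C double bonds; a four-membered carbon ring with two alternating C=C double bonds; a five-membered all-carbon ring bearing a positive charge on one carbon, with two C=C double bonds.
The 6-membered ring is fully conjugated (every ring atom contributes a p orbital); 3 ring double bonds give 6 π electrons. That satisfies 4n+2 with n=1, so it is aromatic (benzene ring).
The second 6-membered ring has four sp³ carbons, so it is not fully conjugated — not aromatic (cyclohexane ring).
The third 6-membered ring has a continuous p-orbital overlap around the ring; 3 ring double bonds give 6 π electrons. That satisfies 4n+2 with n=1, so it is aromatic (benzene ring).
The fourth 6-membered ring has four sp³ carbons, so it is not fully conjugated — not aromatic (cyclohexane ring).
The fused 6/5-membered bicyclic (with one N–H) is a single π system with 9 sp² atoms and 10 π electrons from ring double bonds plus a heteroatom lone pair. 10 = 4(2)+2, so the system is aromatic and both rings count as aromatic (indole).
The 4-membered ring has only sp² ring atoms; a planar conformation would have a fully conjugated π system of 4 electrons. But 4 = 4(1), which is 4n not 4n+2, so it is not aromatic (cyclobutadiene) — cyclobutadiene is antiaromatic and distorts to a rectangle.
The 5-membered ring has only sp² ring atoms; a planar conformation would have a fully conjugated π system of 4 electrons. But 4 = 4(1), which is 4n not 4n+2, so it is not aromatic (cyclopentadienyl cation).
4 of the 8 rings are aromatic. Total: 4.

4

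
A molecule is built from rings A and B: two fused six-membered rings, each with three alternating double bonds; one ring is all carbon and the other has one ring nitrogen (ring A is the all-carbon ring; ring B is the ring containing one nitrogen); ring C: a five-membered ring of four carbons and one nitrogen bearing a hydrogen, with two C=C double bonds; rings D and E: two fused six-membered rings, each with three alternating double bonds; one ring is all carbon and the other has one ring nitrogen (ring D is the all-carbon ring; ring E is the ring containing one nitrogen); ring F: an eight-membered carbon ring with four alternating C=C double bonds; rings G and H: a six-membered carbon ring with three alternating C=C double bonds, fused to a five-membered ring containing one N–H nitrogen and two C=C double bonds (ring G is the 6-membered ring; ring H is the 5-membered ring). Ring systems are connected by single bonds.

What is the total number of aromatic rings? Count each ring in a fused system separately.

Rings A and B form a fused bicyclic system (with one nitrogen) with 10 sp² atoms and 10 π electrons from ring double bonds. 10 = 4(2)+2, so the system is aromatic and both rings count as aromatic (quinoline).
Ring C is planar and fully conjugated; 2 ring double bonds (4 π electrons) plus a heteroatom lone pair (2) give 6 π electrons. 6 = 4(1)+2, so ring C is aromatic (pyrrole).
Rings D and E form a fused bicyclic system (with one nitrogen) with 10 sp² atoms and 10 π electrons from ring double bonds. 10 = 4(2)+2, so the system is aromatic and both rings count as aromatic (quinoline).
Ring F has only sp² ring atoms; a planar conformation would have a fully conjugated π system of 8 electrons. But 8 = 4(2), which is 4n not 4n+2, so ring F is not aromatic (cyclooctatetraene) — cyclooctatetraene distorts into a non-planar tub to avoid antiaromaticity.
Rings G and H form a fused bicyclic system (with one N–H) with 9 sp² atoms and 10 π electrons from ring double bonds plus a heteroatom lone pair. 10 = 4(2)+2, so the system is aromatic and both rings count as aromatic (indole).
Aromatic: A, B, C, D, E, G, H. Total: 7.

7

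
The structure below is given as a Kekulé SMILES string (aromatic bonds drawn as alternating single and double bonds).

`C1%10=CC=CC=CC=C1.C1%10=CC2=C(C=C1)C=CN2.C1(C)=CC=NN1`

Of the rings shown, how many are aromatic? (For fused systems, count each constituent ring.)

3

The SMILES encodes an eight-membered carbon ring with four alternating C=C double bonds; a six-membered carbon ring with three alternating C=C double bonds, fused to a five-membered ring containing one N–H nitrogen and two C=C double bonds; a five-membered ring with two adjacent nitrogens (one bearing H, one in a double bond) and two double bonds.
The 8-membered ring has only sp² ring atoms; a planar conformation would have a fully conjugated π system of 8 electrons. But 8 = 4(2), which is 4n not 4n+2, so it is not aromatic (cyclooctatetraene) — cyclooctatetraene distorts into a non-planar tub to avoid antiaromaticity.
The fused 6/5-membered bicyclic (with one N–H) is a single π system with 9 sp² atoms and 10 π electrons from ring double bonds plus a heteroatom lone pair. 10 = 4(2)+2, so the system is aromatic and both rings count as aromatic (indole).
The 5-membered ring with two adjacent nitrogens (one N–H, one =N–) is fully conjugated (every ring atom contributes a p orbital); 2 ring double bonds (4 π electrons) plus a heteroatom lone pair (2) give 6 π electrons. Since 6 = 4n+2 (n=1), it is aromatic (pyrazole).
3 of the 4 rings are aromatic. Total: 3.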